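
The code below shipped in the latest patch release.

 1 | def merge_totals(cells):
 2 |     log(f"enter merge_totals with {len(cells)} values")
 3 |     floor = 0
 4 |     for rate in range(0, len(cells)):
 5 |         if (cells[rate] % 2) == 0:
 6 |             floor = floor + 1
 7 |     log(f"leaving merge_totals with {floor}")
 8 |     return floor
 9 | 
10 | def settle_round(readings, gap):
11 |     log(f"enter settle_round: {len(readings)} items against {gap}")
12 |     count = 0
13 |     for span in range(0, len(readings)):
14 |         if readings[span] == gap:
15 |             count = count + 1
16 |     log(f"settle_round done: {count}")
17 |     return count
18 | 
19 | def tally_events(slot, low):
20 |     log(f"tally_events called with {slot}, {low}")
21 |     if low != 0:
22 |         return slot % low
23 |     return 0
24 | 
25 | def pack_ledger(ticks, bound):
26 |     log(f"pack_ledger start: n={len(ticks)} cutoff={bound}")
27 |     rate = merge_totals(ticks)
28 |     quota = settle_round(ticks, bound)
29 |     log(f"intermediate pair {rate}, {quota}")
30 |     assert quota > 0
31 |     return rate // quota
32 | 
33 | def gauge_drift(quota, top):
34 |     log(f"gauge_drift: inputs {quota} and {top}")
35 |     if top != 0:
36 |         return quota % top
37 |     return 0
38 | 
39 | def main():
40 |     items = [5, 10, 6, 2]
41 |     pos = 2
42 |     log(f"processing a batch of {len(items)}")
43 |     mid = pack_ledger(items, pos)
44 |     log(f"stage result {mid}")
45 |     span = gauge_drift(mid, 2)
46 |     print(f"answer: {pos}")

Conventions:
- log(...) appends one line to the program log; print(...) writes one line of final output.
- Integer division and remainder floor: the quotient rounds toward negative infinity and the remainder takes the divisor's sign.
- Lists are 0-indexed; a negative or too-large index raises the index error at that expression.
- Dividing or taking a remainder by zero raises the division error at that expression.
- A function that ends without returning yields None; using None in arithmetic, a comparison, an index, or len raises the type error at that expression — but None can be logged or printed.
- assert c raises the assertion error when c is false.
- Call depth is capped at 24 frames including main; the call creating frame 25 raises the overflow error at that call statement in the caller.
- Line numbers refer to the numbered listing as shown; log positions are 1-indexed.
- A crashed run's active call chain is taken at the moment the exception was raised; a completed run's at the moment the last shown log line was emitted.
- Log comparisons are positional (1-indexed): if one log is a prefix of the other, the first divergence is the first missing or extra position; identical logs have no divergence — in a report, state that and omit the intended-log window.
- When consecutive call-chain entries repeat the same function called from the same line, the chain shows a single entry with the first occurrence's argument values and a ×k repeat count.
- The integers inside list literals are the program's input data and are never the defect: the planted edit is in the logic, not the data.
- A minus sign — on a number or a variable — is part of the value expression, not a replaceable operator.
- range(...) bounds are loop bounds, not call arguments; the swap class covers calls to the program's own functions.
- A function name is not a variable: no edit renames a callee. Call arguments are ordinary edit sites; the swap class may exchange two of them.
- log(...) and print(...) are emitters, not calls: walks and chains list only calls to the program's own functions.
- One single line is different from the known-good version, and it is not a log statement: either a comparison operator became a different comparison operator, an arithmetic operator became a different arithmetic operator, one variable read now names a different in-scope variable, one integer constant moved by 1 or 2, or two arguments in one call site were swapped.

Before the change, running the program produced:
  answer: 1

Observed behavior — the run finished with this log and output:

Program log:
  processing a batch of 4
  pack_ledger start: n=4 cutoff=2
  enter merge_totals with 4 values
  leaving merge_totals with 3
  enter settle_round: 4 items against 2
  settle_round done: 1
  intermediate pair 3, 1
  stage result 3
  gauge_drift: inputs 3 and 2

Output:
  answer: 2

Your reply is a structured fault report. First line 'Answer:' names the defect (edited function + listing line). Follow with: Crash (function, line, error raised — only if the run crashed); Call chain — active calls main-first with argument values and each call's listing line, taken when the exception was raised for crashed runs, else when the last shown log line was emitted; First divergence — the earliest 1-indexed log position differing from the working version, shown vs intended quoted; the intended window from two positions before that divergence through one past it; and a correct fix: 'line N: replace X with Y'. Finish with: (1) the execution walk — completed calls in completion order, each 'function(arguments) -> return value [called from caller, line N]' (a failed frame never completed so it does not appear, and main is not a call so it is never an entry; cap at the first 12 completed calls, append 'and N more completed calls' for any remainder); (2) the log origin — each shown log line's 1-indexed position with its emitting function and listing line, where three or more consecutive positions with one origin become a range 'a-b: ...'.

Answer: the defect is in main at line 46.
Key observation: No log line changed; the fault shows up purely in the output.
Call chain: main -> gauge_drift(3, 2) (called at line 45).
First divergence: none (the log streams are identical).
Execution walk:
  merge_totals([5, 10, 6, 2]) -> 3  [called from pack_ledger, line 27]
  settle_round([5, 10, 6, 2], 2) -> 1  [called from pack_ledger, line 28]
  pack_ledger([5, 10, 6, 2], 2) -> 3  [called from main, line 43]
  gauge_drift(3, 2) -> 1  [called from main, line 45]
Log origin:
  1: emitted by main (line 42)
  2: emitted by pack_ledger (line 26)
  3: emitted by merge_totals (line 2)
  4: emitted by merge_totals (line 7)
  5: emitted by settle_round (line 11)
  6: emitted by settle_round (line 16)
  7: emitted by pack_ledger (line 29)
  8: emitted by main (line 44)
  9: emitted by gauge_drift (line 34)
A correct fix: line 46: replace `pos` with `span`.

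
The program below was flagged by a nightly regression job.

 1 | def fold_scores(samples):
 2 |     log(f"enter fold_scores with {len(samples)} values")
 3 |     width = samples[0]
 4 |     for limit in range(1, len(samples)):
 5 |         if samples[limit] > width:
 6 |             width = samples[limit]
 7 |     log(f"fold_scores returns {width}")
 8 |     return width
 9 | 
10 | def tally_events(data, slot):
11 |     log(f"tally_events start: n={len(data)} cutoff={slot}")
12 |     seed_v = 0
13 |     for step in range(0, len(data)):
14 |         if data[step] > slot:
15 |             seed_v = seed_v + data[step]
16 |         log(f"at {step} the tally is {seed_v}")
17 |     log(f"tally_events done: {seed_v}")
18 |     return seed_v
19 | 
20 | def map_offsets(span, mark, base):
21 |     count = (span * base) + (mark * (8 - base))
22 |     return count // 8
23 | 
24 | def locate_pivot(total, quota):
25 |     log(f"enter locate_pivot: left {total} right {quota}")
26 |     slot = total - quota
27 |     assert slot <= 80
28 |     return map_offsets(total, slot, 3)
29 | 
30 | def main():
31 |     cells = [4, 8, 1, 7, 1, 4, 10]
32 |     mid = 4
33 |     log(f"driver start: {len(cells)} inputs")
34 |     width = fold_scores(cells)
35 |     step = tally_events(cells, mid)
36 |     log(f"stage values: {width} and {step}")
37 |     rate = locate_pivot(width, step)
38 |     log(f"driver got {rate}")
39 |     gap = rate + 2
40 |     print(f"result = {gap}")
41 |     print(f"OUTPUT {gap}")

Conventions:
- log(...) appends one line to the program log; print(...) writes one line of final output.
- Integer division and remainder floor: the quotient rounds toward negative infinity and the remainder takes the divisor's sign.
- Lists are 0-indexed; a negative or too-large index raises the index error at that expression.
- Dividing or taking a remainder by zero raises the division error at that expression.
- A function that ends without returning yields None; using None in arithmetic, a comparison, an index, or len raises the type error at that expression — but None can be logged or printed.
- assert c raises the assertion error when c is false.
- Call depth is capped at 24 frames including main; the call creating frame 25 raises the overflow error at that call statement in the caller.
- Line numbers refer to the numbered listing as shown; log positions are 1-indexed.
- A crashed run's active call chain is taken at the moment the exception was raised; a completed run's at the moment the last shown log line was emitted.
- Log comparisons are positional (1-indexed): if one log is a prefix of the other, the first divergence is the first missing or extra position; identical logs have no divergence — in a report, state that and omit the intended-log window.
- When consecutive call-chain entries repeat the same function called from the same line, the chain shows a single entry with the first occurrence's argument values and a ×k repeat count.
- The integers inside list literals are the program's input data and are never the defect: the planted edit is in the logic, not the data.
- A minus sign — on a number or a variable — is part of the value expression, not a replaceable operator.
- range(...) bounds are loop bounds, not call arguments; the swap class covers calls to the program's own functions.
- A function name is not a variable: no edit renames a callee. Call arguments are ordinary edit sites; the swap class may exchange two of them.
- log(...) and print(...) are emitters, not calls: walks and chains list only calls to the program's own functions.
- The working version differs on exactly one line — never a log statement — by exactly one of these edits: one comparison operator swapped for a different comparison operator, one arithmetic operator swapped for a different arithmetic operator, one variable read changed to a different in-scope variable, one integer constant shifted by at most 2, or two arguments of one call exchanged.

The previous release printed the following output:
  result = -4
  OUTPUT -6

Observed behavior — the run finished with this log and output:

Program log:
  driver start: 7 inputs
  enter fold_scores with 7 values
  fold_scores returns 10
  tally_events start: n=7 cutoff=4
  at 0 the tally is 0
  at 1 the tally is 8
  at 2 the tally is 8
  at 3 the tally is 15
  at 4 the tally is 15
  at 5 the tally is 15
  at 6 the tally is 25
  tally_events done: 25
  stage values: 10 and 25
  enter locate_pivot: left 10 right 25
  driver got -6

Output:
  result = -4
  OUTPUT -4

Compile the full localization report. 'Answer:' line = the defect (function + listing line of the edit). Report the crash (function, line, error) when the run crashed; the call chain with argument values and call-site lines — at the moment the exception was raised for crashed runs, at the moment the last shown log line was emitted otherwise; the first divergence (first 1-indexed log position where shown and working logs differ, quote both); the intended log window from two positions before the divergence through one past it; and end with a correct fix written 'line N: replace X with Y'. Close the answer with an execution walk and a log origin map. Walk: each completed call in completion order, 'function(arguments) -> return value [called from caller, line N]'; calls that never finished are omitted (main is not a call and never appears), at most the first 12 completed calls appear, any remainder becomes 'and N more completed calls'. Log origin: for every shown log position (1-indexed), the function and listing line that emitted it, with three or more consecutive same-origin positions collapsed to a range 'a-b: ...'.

Answer: the defect is in main at line 41.
Key fact: Log streams are identical — the defect surfaces only in the printed output.
Call chain: main.
First divergence: none — the logs agree in full.
Execution walk:
  fold_scores([4, 8, 1, 7, 1, 4, 10]) -> 10  [called from main, line 34]
  tally_events([4, 8, 1, 7, 1, 4, 10], 4) -> 25  [called from main, line 35]
  map_offsets(10, -15, 3) -> -6  [called from locate_pivot, line 28]
  locate_pivot(10, 25) -> -6  [called from main, line 37]
Log origin:
  1: logged in main at line 33
  2: logged in fold_scores at line 2
  3: logged in fold_scores at line 7
  4: logged in tally_events at line 11
  5-11: logged in tally_events at line 16
  12: logged in tally_events at line 17
  13: logged in main at line 36
  14: logged in locate_pivot at line 25
  15: logged in main at line 38
A correct fix: line 41: replace `gap` with `rate`.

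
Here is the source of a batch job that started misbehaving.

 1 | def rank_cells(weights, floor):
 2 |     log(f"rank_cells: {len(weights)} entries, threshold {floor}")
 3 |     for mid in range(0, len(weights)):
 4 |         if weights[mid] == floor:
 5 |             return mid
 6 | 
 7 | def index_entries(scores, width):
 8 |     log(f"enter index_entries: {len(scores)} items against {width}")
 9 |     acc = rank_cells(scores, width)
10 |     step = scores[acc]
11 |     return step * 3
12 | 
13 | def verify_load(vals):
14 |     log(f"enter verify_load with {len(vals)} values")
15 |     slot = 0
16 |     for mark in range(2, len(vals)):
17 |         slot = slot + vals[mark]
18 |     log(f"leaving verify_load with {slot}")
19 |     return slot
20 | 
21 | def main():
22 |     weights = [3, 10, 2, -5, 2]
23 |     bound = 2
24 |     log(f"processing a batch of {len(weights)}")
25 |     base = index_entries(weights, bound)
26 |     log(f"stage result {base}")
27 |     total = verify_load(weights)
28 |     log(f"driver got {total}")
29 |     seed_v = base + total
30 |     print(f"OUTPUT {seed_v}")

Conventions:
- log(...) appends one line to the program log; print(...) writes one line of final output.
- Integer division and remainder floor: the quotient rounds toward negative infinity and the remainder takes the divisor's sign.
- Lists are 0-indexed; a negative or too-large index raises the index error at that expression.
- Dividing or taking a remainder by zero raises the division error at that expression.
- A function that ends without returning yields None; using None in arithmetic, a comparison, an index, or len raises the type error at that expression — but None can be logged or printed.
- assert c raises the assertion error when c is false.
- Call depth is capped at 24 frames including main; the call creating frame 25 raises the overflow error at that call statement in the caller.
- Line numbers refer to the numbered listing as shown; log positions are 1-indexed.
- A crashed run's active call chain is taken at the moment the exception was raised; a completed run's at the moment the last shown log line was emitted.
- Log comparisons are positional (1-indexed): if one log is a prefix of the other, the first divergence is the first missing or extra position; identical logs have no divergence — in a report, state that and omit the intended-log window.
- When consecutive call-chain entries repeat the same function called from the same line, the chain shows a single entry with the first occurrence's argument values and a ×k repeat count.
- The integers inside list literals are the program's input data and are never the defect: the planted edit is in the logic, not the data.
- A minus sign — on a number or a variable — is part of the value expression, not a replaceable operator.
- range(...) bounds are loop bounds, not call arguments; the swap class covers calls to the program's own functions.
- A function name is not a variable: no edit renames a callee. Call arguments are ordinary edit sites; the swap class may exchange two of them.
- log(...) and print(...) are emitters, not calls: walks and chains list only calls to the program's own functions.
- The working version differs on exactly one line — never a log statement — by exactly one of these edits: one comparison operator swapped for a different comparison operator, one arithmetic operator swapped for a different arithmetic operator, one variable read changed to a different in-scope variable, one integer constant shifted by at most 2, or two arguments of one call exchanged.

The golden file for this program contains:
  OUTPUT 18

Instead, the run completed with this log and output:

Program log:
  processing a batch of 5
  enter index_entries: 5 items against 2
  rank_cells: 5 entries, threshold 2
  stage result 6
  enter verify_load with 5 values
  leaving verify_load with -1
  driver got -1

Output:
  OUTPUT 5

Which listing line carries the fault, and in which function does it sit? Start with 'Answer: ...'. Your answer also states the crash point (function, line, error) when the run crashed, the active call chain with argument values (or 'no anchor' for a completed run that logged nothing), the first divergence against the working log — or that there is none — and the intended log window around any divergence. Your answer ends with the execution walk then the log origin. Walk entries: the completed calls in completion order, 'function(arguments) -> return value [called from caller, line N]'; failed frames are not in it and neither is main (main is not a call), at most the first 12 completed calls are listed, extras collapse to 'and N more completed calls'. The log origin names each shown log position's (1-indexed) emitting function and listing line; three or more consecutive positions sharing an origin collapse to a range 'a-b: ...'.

Answer: the defect is in verify_load at line 16.
Key observation: Log line 6 is where behavior first shows: 'leaving verify_load with -1' appears instead of 'leaving verify_load with 12'.
Call chain: main.
First divergence: position 6 — the shown line 'leaving verify_load with -1' should read 'leaving verify_load with 12'.
Intended log window:
  4: stage result 6
  5: enter verify_load with 5 values
  6: leaving verify_load with 12
  7: driver got 12
Execution walk:
  rank_cells([3, 10, 2, -5, 2], 2) -> 2  [called from index_entries, line 9]
  index_entries([3, 10, 2, -5, 2], 2) -> 6  [called from main, line 25]
  verify_load([3, 10, 2, -5, 2]) -> -1  [called from main, line 27]
Log origins:
  1 — main, line 24
  2 — index_entries, line 8
  3 — rank_cells, line 2
  4 — main, line 26
  5 — verify_load, line 14
  6 — verify_load, line 18
  7 — main, line 28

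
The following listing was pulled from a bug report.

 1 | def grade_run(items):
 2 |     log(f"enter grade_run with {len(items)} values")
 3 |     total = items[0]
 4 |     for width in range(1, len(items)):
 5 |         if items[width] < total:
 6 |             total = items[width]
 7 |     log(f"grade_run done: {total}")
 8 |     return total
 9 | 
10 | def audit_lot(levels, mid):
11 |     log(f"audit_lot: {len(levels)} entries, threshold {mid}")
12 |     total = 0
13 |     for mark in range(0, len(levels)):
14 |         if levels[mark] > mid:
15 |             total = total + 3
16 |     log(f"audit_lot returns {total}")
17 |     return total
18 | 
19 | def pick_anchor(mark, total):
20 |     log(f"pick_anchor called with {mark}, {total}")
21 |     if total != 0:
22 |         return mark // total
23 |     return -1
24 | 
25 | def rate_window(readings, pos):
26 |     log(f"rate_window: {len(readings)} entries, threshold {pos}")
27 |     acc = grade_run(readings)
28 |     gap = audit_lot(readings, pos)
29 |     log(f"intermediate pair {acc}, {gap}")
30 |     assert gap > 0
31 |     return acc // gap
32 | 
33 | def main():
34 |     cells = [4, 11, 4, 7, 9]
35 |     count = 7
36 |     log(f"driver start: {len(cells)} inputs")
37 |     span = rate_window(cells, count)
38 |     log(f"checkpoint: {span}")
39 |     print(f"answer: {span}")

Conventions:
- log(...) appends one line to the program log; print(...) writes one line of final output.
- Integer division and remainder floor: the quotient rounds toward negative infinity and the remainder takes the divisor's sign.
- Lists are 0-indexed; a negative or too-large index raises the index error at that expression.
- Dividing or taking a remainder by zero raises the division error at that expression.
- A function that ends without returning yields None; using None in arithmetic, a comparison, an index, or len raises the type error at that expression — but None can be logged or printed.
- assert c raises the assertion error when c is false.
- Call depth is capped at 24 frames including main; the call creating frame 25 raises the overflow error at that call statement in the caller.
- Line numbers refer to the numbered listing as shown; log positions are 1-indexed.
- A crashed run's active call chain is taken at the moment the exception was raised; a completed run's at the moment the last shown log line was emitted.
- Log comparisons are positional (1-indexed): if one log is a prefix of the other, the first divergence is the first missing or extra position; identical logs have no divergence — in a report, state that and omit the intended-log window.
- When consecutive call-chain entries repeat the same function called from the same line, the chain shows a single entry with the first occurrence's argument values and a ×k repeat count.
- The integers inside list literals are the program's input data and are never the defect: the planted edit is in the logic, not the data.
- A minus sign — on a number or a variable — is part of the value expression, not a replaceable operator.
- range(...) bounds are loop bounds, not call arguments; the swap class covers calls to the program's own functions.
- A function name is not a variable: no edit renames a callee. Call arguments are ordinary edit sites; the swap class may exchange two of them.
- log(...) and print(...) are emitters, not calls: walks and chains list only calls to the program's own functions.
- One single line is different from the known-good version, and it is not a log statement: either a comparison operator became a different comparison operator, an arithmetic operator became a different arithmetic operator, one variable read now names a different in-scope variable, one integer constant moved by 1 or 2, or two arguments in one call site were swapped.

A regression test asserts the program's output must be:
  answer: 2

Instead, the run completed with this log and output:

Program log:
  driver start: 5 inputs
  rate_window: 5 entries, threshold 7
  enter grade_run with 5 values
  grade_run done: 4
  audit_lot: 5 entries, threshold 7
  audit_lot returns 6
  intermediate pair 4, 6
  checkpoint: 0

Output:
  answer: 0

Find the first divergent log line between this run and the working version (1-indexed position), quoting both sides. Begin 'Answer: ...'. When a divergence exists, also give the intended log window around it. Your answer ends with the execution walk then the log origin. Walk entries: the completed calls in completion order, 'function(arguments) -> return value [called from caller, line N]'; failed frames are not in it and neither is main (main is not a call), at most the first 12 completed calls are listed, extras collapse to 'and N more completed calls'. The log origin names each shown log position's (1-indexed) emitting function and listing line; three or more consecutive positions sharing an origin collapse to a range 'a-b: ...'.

Answer: position 6 — shown 'audit_lot returns 6', intended 'audit_lot returns 2'.
Intended log window:
  4: grade_run done: 4
  5: audit_lot: 5 entries, threshold 7
  6: audit_lot returns 2
  7: intermediate pair 4, 2
Execution walk:
  grade_run([4, 11, 4, 7, 9]) -> 4  [called from rate_window, line 27]
  audit_lot([4, 11, 4, 7, 9], 7) -> 6  [called from rate_window, line 28]
  rate_window([4, 11, 4, 7, 9], 7) -> 0  [called from main, line 37]
Log line origins:
  1: emitted by main (line 36)
  2: emitted by rate_window (line 26)
  3: emitted by grade_run (line 2)
  4: emitted by grade_run (line 7)
  5: emitted by audit_lot (line 11)
  6: emitted by audit_lot (line 16)
  7: emitted by rate_window (line 29)
  8: emitted by main (line 38)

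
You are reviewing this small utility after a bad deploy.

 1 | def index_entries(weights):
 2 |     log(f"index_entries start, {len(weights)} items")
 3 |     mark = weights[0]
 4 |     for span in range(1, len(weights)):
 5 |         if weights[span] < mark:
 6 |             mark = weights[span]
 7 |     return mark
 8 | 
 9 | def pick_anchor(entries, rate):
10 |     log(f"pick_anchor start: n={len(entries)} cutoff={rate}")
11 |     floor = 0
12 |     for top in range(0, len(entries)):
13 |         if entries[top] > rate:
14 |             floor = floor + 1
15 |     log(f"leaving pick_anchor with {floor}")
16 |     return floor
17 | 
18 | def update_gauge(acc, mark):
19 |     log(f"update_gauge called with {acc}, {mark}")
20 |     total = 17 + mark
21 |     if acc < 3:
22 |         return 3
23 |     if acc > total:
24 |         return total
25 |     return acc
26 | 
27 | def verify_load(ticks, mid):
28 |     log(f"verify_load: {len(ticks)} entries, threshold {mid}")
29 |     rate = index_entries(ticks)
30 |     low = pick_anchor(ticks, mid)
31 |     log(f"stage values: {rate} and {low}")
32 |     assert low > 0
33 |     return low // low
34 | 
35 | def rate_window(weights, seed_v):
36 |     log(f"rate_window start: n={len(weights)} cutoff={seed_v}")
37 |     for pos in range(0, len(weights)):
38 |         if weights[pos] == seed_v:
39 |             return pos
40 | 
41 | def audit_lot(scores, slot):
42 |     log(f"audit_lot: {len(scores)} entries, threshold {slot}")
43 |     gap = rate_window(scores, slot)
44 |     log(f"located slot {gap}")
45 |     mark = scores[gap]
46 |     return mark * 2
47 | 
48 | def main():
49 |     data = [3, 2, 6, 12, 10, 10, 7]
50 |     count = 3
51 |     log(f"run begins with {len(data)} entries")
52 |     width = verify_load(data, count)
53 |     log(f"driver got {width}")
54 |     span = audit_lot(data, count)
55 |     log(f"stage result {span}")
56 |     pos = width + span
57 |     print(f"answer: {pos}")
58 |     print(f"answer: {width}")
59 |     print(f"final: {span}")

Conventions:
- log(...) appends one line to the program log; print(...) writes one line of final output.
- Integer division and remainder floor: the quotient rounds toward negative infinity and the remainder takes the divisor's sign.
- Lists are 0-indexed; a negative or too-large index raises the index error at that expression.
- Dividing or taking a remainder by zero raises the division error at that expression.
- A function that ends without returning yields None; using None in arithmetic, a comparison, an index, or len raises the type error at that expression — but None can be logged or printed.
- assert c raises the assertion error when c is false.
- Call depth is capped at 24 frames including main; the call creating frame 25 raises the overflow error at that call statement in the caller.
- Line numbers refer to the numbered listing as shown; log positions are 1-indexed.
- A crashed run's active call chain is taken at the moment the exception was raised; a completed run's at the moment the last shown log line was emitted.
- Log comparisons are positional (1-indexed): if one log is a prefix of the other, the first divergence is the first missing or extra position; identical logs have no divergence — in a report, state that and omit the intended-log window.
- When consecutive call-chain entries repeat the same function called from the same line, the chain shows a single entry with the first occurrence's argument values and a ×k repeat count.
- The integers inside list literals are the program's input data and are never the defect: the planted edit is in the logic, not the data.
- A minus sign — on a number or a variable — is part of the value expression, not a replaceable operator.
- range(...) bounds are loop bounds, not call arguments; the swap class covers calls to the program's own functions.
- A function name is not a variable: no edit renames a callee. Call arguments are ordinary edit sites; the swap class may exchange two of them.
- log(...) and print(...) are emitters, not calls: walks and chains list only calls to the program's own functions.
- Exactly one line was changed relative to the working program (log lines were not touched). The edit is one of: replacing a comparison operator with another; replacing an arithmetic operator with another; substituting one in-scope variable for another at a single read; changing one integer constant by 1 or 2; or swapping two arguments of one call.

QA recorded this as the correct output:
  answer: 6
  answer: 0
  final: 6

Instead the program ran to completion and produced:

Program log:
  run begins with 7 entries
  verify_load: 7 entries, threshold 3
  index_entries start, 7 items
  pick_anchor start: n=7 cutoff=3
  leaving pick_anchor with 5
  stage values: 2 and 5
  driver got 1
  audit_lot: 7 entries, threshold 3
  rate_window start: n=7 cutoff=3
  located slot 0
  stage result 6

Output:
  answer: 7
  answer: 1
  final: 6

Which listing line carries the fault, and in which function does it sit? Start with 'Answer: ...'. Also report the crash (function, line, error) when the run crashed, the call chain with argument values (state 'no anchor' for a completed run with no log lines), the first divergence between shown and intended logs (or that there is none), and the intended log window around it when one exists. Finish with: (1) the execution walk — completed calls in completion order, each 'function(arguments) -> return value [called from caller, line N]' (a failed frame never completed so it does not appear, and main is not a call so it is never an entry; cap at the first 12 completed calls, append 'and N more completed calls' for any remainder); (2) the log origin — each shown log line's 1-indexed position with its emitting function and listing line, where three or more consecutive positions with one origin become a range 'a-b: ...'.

Answer: the defect is in verify_load at line 33.
Key observation: The log first diverges at position 7: the faulty run prints 'driver got 1' where the working version prints 'driver got 0'.
Call chain: main.
First divergence: position 7 — the shown line 'driver got 1' should read 'driver got 0'.
Intended log window:
  5: leaving pick_anchor with 5
  6: stage values: 2 and 5
  7: driver got 0
  8: audit_lot: 7 entries, threshold 3
Execution walk:
  index_entries([3, 2, 6, 12, 10, 10, 7]) -> 2  [called from verify_load, line 29]
  pick_anchor([3, 2, 6, 12, 10, 10, 7], 3) -> 5  [called from verify_load, line 30]
  verify_load([3, 2, 6, 12, 10, 10, 7], 3) -> 1  [called from main, line 52]
  rate_window([3, 2, 6, 12, 10, 10, 7], 3) -> 0  [called from audit_lot, line 43]
  audit_lot([3, 2, 6, 12, 10, 10, 7], 3) -> 6  [called from main, line 54]
Origin of each log line:
  1: from main, line 51
  2: from verify_load, line 28
  3: from index_entries, line 2
  4: from pick_anchor, line 10
  5: from pick_anchor, line 15
  6: from verify_load, line 31
  7: from main, line 53
  8: from audit_lot, line 42
  9: from rate_window, line 36
  10: from audit_lot, line 44
  11: from main, line 55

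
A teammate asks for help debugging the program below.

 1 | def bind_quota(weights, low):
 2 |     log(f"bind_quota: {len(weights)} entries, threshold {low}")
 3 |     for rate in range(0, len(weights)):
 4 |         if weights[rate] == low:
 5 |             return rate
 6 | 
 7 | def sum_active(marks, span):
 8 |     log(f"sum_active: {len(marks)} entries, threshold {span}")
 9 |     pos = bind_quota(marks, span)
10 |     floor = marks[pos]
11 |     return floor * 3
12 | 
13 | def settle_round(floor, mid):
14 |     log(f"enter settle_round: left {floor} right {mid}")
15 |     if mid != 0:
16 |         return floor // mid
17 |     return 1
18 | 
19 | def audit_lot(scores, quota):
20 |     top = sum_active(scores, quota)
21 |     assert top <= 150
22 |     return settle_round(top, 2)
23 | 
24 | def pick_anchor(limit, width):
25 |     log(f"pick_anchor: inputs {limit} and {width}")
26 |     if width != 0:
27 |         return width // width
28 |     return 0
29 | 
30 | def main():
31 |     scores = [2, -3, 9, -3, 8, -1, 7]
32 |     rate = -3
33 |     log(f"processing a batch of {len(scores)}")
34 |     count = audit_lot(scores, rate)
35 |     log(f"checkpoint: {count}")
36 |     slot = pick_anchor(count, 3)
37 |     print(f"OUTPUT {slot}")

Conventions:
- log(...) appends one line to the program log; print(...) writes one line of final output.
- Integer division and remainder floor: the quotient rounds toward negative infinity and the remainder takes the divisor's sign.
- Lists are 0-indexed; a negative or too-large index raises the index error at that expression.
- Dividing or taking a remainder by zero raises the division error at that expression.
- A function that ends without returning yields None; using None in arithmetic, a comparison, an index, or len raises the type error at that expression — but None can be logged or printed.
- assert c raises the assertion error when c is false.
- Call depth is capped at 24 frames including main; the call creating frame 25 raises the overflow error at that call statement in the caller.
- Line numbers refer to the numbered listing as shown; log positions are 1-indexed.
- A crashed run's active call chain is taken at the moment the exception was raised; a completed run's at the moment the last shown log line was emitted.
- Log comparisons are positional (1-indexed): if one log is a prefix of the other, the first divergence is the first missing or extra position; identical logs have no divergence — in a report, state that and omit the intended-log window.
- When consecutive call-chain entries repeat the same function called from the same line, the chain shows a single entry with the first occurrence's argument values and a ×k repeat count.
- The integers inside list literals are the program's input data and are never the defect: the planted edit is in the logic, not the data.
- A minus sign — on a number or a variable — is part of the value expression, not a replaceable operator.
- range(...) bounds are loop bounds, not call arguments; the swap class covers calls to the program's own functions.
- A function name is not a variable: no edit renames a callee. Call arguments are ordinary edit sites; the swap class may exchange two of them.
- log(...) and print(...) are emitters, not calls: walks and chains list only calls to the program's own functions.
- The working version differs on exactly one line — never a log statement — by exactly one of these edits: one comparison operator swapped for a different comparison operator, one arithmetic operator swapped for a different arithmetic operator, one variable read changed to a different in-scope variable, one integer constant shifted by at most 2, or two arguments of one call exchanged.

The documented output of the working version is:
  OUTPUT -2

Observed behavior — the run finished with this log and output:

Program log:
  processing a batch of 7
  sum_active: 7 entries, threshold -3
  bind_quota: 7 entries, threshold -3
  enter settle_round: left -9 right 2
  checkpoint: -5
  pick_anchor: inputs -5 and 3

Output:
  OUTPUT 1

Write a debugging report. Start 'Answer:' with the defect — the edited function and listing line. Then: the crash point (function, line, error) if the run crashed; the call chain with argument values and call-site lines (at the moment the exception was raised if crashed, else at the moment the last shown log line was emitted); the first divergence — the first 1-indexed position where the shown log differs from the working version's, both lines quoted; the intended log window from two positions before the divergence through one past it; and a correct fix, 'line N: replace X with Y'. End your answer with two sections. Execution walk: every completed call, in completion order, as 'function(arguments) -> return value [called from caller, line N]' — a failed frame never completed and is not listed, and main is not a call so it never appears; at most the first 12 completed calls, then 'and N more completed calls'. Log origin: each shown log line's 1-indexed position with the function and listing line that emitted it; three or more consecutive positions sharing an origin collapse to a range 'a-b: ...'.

Answer: the defect is in pick_anchor at line 27.
Key fact: The two runs log identically and part ways only at the printed values.
Call chain: main -> pick_anchor(-5, 3) (called at line 36).
First divergence: there is none — every log position agrees.
Execution walk:
  bind_quota([2, -3, 9, -3, 8, -1, 7], -3) -> 1  [called from sum_active, line 9]
  sum_active([2, -3, 9, -3, 8, -1, 7], -3) -> -9  [called from audit_lot, line 20]
  settle_round(-9, 2) -> -5  [called from audit_lot, line 22]
  audit_lot([2, -3, 9, -3, 8, -1, 7], -3) -> -5  [called from main, line 34]
  pick_anchor(-5, 3) -> 1  [called from main, line 36]
Log origin:
  1 — main, line 33
  2 — sum_active, line 8
  3 — bind_quota, line 2
  4 — settle_round, line 14
  5 — main, line 35
  6 — pick_anchor, line 25
A correct fix: line 27: replace `width // width` with `limit // width`.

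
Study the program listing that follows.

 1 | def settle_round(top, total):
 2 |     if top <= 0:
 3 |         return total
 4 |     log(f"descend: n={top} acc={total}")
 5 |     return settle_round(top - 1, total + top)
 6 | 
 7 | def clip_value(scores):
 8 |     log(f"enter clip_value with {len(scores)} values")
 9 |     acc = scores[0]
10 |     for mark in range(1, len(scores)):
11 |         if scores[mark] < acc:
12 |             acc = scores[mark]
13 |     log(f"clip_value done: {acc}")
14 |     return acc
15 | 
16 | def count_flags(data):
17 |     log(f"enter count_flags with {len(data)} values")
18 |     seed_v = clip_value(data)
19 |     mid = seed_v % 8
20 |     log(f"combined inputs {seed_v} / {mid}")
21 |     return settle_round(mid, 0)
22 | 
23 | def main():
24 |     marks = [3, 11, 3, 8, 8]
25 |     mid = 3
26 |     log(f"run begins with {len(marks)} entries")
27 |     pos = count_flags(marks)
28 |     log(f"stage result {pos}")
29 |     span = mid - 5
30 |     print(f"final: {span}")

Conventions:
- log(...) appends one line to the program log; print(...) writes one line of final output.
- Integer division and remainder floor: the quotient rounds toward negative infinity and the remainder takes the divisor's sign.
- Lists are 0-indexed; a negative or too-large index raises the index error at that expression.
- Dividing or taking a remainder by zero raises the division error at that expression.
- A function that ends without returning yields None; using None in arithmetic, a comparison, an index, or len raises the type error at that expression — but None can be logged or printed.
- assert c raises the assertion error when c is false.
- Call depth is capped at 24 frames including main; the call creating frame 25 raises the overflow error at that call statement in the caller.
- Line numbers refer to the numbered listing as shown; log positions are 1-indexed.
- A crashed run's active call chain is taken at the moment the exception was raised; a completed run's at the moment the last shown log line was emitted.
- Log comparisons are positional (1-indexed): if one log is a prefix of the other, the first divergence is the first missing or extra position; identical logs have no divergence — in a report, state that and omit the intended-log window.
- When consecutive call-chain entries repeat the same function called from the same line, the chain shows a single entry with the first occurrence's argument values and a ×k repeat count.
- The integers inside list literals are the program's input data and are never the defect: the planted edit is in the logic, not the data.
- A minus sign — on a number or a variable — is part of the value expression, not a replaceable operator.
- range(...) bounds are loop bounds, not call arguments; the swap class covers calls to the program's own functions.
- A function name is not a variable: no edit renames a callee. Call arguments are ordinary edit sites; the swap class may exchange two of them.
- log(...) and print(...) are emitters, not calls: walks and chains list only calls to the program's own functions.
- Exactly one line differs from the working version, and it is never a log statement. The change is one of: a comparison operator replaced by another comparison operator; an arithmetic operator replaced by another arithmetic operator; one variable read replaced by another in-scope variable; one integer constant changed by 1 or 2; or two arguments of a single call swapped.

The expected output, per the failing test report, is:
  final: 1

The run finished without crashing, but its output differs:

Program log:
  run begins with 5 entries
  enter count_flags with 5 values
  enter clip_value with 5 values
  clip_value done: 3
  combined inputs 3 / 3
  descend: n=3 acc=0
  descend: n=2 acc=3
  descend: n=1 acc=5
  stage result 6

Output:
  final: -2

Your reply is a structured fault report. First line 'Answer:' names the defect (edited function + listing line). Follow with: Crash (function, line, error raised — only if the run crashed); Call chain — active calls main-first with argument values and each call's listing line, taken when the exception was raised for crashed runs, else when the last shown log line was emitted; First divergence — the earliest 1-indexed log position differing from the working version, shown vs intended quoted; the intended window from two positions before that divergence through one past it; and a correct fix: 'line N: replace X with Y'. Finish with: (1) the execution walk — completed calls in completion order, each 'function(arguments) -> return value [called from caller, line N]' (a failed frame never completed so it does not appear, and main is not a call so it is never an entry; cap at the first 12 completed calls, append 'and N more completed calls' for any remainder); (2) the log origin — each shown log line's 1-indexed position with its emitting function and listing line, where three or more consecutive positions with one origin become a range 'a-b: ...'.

Answer: the defect is in main at line 29.
The tell: Log streams are identical — the defect surfaces only in the printed output.
Call chain: main.
First divergence: none (the log streams are identical).
Execution walk:
  clip_value([3, 11, 3, 8, 8]) -> 3  [called from count_flags, line 18]
  settle_round(0, 6) -> 6  [called from settle_round, line 5]
  settle_round(1, 5) -> 6  [called from settle_round, line 5]
  settle_round(2, 3) -> 6  [called from settle_round, line 5]
  settle_round(3, 0) -> 6  [called from count_flags, line 21]
  count_flags([3, 11, 3, 8, 8]) -> 6  [called from main, line 27]
Log origins:
  1: logged in main at line 26
  2: logged in count_flags at line 17
  3: logged in clip_value at line 8
  4: logged in clip_value at line 13
  5: logged in count_flags at line 20
  6-8: logged in settle_round at line 4
  9: logged in main at line 28
A correct fix: line 29: replace `mid` with `pos`.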